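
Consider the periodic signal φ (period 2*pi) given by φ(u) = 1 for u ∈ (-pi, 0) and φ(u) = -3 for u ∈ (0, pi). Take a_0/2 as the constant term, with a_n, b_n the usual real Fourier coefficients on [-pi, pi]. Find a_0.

-2

a_0 = 1/pi ∫_{-pi}^{pi} φ(u) du = 1/pi · (-2*pi) = -2.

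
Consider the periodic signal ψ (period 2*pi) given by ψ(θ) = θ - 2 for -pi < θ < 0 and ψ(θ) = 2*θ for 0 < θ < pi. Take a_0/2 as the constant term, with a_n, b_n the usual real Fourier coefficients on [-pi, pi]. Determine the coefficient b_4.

b_4 = 1/pi ∫_{-pi}^{pi} ψ(θ) sin(4*θ) dθ.
Split the integral at the breakpoints.
Integrating by parts (boundary term plus one more integral), an antiderivative of (θ - 2) sin(4*θ) is -θ*cos(4*θ)/4 + sin(4*θ)/16 + cos(4*θ)/2; evaluating from -pi to 0: ∫_{-pi}^{0} (θ - 2) sin(4*θ) dθ = (1/2) - (1/2 + pi/4) = -pi/4.
Integrating by parts (boundary term plus one more integral), an antiderivative of (2*θ) sin(4*θ) is -θ*cos(4*θ)/2 + sin(4*θ)/8; evaluating from 0 to pi: ∫_{0}^{pi} (2*θ) sin(4*θ) dθ = (-pi/2) - (0) = -pi/2.
Summing the pieces and multiplying by (1/pi) gives b_4 = -3/4.

-3/4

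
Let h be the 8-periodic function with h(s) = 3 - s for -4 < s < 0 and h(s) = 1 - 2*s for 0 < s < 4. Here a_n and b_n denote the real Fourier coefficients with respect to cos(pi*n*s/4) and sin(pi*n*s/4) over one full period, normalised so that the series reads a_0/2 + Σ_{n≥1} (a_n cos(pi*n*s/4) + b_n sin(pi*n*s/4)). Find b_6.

b_6 = 1/4 ∫_{-4}^{4} h(s) sin(3*pi*s/2) ds.
Split the integral at the breakpoints.
Integrating by parts (boundary term plus one more integral), an antiderivative of (3 - s) sin(3*pi*s/2) is 2*s*cos(3*pi*s/2)/(3*pi) - 4*sin(3*pi*s/2)/(9*pi**2) - 2*cos(3*pi*s/2)/pi; evaluating from -4 to 0: ∫_{-4}^{0} (3 - s) sin(3*pi*s/2) ds = (-2/pi) - (-14/(3*pi)) = 8/(3*pi).
Integrating by parts (boundary term plus one more integral), an antiderivative of (1 - 2*s) sin(3*pi*s/2) is 4*s*cos(3*pi*s/2)/(3*pi) - 8*sin(3*pi*s/2)/(9*pi**2) - 2*cos(3*pi*s/2)/(3*pi); evaluating from 0 to 4: ∫_{0}^{4} (1 - 2*s) sin(3*pi*s/2) ds = (14/(3*pi)) - (-2/(3*pi)) = 16/(3*pi).
Summing the pieces and multiplying by (1/4) gives b_6 = 2/pi.

2/pi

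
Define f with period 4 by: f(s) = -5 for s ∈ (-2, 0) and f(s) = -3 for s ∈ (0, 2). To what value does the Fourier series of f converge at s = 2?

At s = 2 the one-sided limits are f(2^-) = -3 and f(2^+) = -5.
By Dirichlet's theorem the series converges to their average, [(-3) + (-5)]/2 = -4.

-4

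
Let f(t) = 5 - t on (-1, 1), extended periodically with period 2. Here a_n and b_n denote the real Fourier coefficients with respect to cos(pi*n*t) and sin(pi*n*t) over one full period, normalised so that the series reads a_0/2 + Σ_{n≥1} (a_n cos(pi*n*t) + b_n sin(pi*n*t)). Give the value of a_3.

a_3 = ∫_{-1}^{1} f(t) cos(3*pi*t) dt.
Integrating by parts (boundary term plus one more integral), an antiderivative of (5 - t) cos(3*pi*t) is -t*sin(3*pi*t)/(3*pi) + 5*sin(3*pi*t)/(3*pi) - cos(3*pi*t)/(9*pi**2); evaluating from -1 to 1: ∫_{-1}^{1} (5 - t) cos(3*pi*t) dt = (1/(9*pi**2)) - (1/(9*pi**2)) = 0.
Hence a_3 = 0.

0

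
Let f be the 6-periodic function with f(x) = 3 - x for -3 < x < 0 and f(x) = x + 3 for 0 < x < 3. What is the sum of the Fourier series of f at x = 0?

f is continuous at x = 0 with value 3, so the series converges to 3 there.

3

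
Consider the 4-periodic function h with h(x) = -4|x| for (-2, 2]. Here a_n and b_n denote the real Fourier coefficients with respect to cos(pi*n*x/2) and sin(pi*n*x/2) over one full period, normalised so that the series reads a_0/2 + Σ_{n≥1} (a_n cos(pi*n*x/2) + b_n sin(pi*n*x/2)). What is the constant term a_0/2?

-4

a_0 = 1/2 ∫_{-2}^{2} h(x) dx = 1/2 · (-16) = -8.
So the constant term a_0/2 = -4.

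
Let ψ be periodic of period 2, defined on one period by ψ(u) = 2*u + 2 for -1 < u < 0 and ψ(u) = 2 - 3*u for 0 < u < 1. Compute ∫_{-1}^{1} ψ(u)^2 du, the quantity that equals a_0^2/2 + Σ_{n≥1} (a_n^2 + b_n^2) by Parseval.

∫_{-1}^{1} ψ(u)^2 du = 7/3.

7/3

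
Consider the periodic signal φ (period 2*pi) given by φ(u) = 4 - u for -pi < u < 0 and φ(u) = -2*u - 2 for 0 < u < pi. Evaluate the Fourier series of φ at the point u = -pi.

1 - pi/2

u = -pi differs from u = pi by -1 full period(s), and the series is 2*pi-periodic.
At u = pi the one-sided limits are φ(pi^-) = -2*pi - 2 and φ(pi^+) = pi + 4.
By Dirichlet's theorem the series converges to their average, [(-2*pi - 2) + (pi + 4)]/2 = 1 - pi/2.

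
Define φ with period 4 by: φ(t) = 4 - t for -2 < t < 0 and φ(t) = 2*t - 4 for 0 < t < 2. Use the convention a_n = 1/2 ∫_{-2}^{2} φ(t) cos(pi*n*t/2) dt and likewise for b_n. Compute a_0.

3

a_0 = 1/2 ∫_{-2}^{2} φ(t) dt = 1/2 · (6) = 3.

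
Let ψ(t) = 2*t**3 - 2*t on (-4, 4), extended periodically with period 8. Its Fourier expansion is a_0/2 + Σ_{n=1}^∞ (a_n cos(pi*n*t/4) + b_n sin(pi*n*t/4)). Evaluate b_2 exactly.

b_2 = 1/4 ∫_{-4}^{4} ψ(t) sin(pi*t/2) dt.
ψ is odd and sin(pi*t/2) is odd, so the integrand is even and b_2 = 1/2 ∫_0^{4} ψ(t) sin(pi*t/2) dt.
Integrating by parts three times (tabular method), an antiderivative of (2*t**3 - 2*t) sin(pi*t/2) is -4*t**3*cos(pi*t/2)/pi + 24*t**2*sin(pi*t/2)/pi**2 + 4*t*cos(pi*t/2)/pi + 96*t*cos(pi*t/2)/pi**3 - 192*sin(pi*t/2)/pi**4 - 8*sin(pi*t/2)/pi**2; evaluating from 0 to 4: ∫_{0}^{4} (2*t**3 - 2*t) sin(pi*t/2) dt = (-240/pi + 384/pi**3) - (0) = -240/pi + 384/pi**3.
Hence b_2 = (1/2)·(-240/pi + 384/pi**3) = -120/pi + 192/pi**3.

-120/pi + 192/pi**3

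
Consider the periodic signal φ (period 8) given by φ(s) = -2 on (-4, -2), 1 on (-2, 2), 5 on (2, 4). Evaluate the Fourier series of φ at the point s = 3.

φ is continuous at s = 3 with value 5, so the series converges to 5 there.

5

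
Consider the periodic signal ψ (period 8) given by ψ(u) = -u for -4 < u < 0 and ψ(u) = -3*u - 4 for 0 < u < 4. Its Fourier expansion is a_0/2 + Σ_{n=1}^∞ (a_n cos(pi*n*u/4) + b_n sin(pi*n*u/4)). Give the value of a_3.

16/(9*pi**2)

a_3 = 1/4 ∫_{-4}^{4} ψ(u) cos(3*pi*u/4) du.
Split the integral at the breakpoints.
Integrating by parts (boundary term plus one more integral), an antiderivative of (-u) cos(3*pi*u/4) is -4*u*sin(3*pi*u/4)/(3*pi) - 16*cos(3*pi*u/4)/(9*pi**2); evaluating from -4 to 0: ∫_{-4}^{0} (-u) cos(3*pi*u/4) du = (-16/(9*pi**2)) - (16/(9*pi**2)) = -32/(9*pi**2).
Integrating by parts (boundary term plus one more integral), an antiderivative of (-3*u - 4) cos(3*pi*u/4) is -4*u*sin(3*pi*u/4)/pi - 16*sin(3*pi*u/4)/(3*pi) - 16*cos(3*pi*u/4)/(3*pi**2); evaluating from 0 to 4: ∫_{0}^{4} (-3*u - 4) cos(3*pi*u/4) du = (16/(3*pi**2)) - (-16/(3*pi**2)) = 32/(3*pi**2).
Summing the pieces and multiplying by (1/4) gives a_3 = 16/(9*pi**2).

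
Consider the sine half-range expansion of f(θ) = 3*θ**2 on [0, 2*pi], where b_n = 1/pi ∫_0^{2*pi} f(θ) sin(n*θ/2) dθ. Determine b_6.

b_6 = 1/pi ∫_0^{2*pi} (3*θ**2) sin(3*θ) dθ.
Integrating by parts twice (tabular method), an antiderivative of (3*θ**2) sin(3*θ) is -θ**2*cos(3*θ) + 2*θ*sin(3*θ)/3 + 2*cos(3*θ)/9; evaluating from 0 to 2*pi: ∫_{0}^{2*pi} (3*θ**2) sin(3*θ) dθ = (2/9 - 4*pi**2) - (2/9) = -4*pi**2.
Hence b_6 = (1/pi)·(-4*pi**2) = -4*pi.

-4*pi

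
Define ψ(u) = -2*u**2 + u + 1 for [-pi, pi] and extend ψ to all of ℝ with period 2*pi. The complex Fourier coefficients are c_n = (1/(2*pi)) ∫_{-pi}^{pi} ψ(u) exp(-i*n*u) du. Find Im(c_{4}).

Since ψ is real-valued, Im(c_{4}) = -(1/(2*pi)) ∫_{-pi}^{pi} ψ(u) sin(4*u) du = -b_{4}/2.
Integrating by parts twice (tabular method), an antiderivative of (-2*u**2 + u + 1) sin(4*u) is u**2*cos(4*u)/2 - u*sin(4*u)/4 - u*cos(4*u)/4 + sin(4*u)/16 - 5*cos(4*u)/16; evaluating from -pi to pi: ∫_{-pi}^{pi} (-2*u**2 + u + 1) sin(4*u) du = (-pi/4 - 5/16 + pi**2/2) - (-5/16 + pi/4 + pi**2/2) = -pi/2.
Hence Im(c_{4}) = (-1/(2*pi))·(-pi/2) = 1/4.

1/4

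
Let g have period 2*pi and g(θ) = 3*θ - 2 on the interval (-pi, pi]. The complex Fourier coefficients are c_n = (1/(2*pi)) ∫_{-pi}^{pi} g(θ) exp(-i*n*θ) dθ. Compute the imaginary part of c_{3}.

Since g is real-valued, Im(c_{3}) = -(1/(2*pi)) ∫_{-pi}^{pi} g(θ) sin(3*θ) dθ = -b_{3}/2.
Integrating by parts (boundary term plus one more integral), an antiderivative of (3*θ - 2) sin(3*θ) is -θ*cos(3*θ) + sin(3*θ)/3 + 2*cos(3*θ)/3; evaluating from -pi to pi: ∫_{-pi}^{pi} (3*θ - 2) sin(3*θ) dθ = (-2/3 + pi) - (-pi - 2/3) = 2*pi.
Hence Im(c_{3}) = (-1/(2*pi))·(2*pi) = -1.

-1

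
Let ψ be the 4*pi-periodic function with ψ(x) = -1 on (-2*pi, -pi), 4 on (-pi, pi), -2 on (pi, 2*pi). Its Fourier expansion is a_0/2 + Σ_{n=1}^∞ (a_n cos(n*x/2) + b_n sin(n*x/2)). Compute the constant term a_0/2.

5/4

a_0 = (1/(2*pi)) ∫_{-2*pi}^{2*pi} ψ(x) dx = (1/(2*pi)) · (5*pi) = 5/2.
So the constant term a_0/2 = 5/4.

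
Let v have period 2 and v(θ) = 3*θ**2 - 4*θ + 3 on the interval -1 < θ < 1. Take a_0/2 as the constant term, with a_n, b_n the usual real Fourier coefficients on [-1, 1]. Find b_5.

-8/(5*pi)

b_5 = ∫_{-1}^{1} v(θ) sin(5*pi*θ) dθ.
Integrating by parts twice (tabular method), an antiderivative of (3*θ**2 - 4*θ + 3) sin(5*pi*θ) is -3*θ**2*cos(5*pi*θ)/(5*pi) + 6*θ*sin(5*pi*θ)/(25*pi**2) + 4*θ*cos(5*pi*θ)/(5*pi) - 4*sin(5*pi*θ)/(25*pi**2) - 3*cos(5*pi*θ)/(5*pi) + 6*cos(5*pi*θ)/(125*pi**3); evaluating from -1 to 1: ∫_{-1}^{1} (3*θ**2 - 4*θ + 3) sin(5*pi*θ) dθ = (2*(-3 + 25*pi**2)/(125*pi**3)) - (-6/(125*pi**3) + 2/pi) = -8/(5*pi).
Hence b_5 = -8/(5*pi).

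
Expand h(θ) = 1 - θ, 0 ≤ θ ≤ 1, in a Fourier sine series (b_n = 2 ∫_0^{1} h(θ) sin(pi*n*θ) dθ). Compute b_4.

1/(2*pi)

b_4 = 2 ∫_0^{1} (1 - θ) sin(4*pi*θ) dθ.
Integrating by parts (boundary term plus one more integral), an antiderivative of (1 - θ) sin(4*pi*θ) is θ*cos(4*pi*θ)/(4*pi) - sin(4*pi*θ)/(16*pi**2) - cos(4*pi*θ)/(4*pi); evaluating from 0 to 1: ∫_{0}^{1} (1 - θ) sin(4*pi*θ) dθ = (0) - (-1/(4*pi)) = 1/(4*pi).
Hence b_4 = 2·(1/(4*pi)) = 1/(2*pi).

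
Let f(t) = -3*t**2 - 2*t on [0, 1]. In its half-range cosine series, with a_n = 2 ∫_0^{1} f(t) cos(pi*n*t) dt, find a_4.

-3/(4*pi**2)

a_4 = 2 ∫_0^{1} (-3*t**2 - 2*t) cos(4*pi*t) dt.
Integrating by parts twice (tabular method), an antiderivative of (-3*t**2 - 2*t) cos(4*pi*t) is -3*t**2*sin(4*pi*t)/(4*pi) - t*sin(4*pi*t)/(2*pi) - 3*t*cos(4*pi*t)/(8*pi**2) + 3*sin(4*pi*t)/(32*pi**3) - cos(4*pi*t)/(8*pi**2); evaluating from 0 to 1: ∫_{0}^{1} (-3*t**2 - 2*t) cos(4*pi*t) dt = (-1/(2*pi**2)) - (-1/(8*pi**2)) = -3/(8*pi**2).
Hence a_4 = 2·(-3/(8*pi**2)) = -3/(4*pi**2).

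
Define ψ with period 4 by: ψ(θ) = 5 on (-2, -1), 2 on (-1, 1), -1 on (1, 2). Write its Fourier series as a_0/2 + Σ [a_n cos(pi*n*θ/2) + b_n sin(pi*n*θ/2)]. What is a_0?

4

a_0 = 1/2 ∫_{-2}^{2} ψ(θ) dθ = 1/2 · (8) = 4.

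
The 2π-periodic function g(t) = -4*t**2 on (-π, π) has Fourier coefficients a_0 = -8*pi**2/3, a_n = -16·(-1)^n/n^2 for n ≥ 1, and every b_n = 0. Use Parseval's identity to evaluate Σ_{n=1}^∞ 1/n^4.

pi**4/90

Parseval: a_0^2/2 + Σ a_n^2 = (1/π) ∫_{-π}^{π} g(t)^2 dt = 32*pi**4/5.
Subtract a_0^2/2 = 32*pi**4/9: Σ a_n^2 = 128*pi**4/45.
Since a_n^2 = 256/n^4, Σ 1/n^4 = pi**4/90.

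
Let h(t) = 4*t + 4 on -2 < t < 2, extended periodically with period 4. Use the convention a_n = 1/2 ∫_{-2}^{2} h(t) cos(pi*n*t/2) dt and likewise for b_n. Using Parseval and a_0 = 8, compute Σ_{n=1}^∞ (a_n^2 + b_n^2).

128/3

Parseval: a_0^2/2 + Σ_{n≥1} (a_n^2+b_n^2) = 1/2 ∫_{-2}^{2} h(t)^2 dt = 224/3.
Subtract a_0^2/2 = 32: Σ (a_n^2+b_n^2) = 128/3.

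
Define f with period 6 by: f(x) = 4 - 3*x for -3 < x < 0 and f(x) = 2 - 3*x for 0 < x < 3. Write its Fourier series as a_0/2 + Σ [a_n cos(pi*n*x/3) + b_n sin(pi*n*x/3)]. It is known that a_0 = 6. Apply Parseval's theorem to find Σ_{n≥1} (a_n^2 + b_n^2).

Parseval: a_0^2/2 + Σ_{n≥1} (a_n^2+b_n^2) = 1/3 ∫_{-3}^{3} f(x)^2 dx = 92.
Subtract a_0^2/2 = 18: Σ (a_n^2+b_n^2) = 74.

74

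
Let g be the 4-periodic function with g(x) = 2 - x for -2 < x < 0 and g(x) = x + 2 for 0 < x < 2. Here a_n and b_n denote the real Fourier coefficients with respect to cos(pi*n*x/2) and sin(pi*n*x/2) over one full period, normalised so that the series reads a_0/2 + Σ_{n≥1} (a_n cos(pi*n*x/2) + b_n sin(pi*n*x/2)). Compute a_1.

-8/pi**2

a_1 = 1/2 ∫_{-2}^{2} g(x) cos(pi*x/2) dx.
g is even and cos(pi*x/2) is even, so the integrand is even and a_1 = ∫_0^{2} g(x) cos(pi*x/2) dx.
Integrating by parts (boundary term plus one more integral), an antiderivative of (x + 2) cos(pi*x/2) is 2*x*sin(pi*x/2)/pi + 4*sin(pi*x/2)/pi + 4*cos(pi*x/2)/pi**2; evaluating from 0 to 2: ∫_{0}^{2} (x + 2) cos(pi*x/2) dx = (-4/pi**2) - (4/pi**2) = -8/pi**2.
Hence a_1 = -8/pi**2.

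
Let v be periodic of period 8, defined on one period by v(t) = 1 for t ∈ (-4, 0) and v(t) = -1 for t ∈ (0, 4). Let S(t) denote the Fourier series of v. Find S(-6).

t = -6 differs from t = 2 by -1 full period(s), and the series is 8-periodic.
v is continuous at t = 2 with value -1, so the series converges to -1 there.

-1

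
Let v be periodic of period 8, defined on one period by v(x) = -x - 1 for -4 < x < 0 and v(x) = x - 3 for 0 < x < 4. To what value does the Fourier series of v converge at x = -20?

x = -20 differs from x = -4 by -2 full period(s), and the series is 8-periodic.
At x = -4 the one-sided limits are v(-4^-) = 1 and v(-4^+) = 3.
By Dirichlet's theorem the series converges to their average, [(1) + (3)]/2 = 2.

2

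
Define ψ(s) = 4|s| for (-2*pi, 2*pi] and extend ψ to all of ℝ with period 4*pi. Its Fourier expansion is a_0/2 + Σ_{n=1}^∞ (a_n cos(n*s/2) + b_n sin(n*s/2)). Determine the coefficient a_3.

-32/(9*pi)

a_3 = (1/(2*pi)) ∫_{-2*pi}^{2*pi} ψ(s) cos(3*s/2) ds.
ψ is even and cos(3*s/2) is even, so the integrand is even and a_3 = 1/pi ∫_0^{2*pi} ψ(s) cos(3*s/2) ds.
Integrating by parts (boundary term plus one more integral), an antiderivative of (4*s) cos(3*s/2) is 8*s*sin(3*s/2)/3 + 16*cos(3*s/2)/9; evaluating from 0 to 2*pi: ∫_{0}^{2*pi} (4*s) cos(3*s/2) ds = (-16/9) - (16/9) = -32/9.
Hence a_3 = (1/pi)·(-32/9) = -32/(9*pi).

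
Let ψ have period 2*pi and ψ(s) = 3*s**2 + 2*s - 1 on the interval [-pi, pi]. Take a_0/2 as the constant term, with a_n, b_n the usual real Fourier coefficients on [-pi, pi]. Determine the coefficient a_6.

1/3

a_6 = 1/pi ∫_{-pi}^{pi} ψ(s) cos(6*s) ds.
Integrating by parts twice (tabular method), an antiderivative of (3*s**2 + 2*s - 1) cos(6*s) is s**2*sin(6*s)/2 + s*sin(6*s)/3 + s*cos(6*s)/6 - 7*sin(6*s)/36 + cos(6*s)/18; evaluating from -pi to pi: ∫_{-pi}^{pi} (3*s**2 + 2*s - 1) cos(6*s) ds = (1/18 + pi/6) - (1/18 - pi/6) = pi/3.
Hence a_6 = (1/pi)·(pi/3) = 1/3.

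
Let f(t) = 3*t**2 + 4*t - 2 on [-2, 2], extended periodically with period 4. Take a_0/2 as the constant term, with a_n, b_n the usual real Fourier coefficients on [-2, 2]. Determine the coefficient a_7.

a_7 = 1/2 ∫_{-2}^{2} f(t) cos(7*pi*t/2) dt.
Integrating by parts twice (tabular method), an antiderivative of (3*t**2 + 4*t - 2) cos(7*pi*t/2) is 6*t**2*sin(7*pi*t/2)/(7*pi) + 8*t*sin(7*pi*t/2)/(7*pi) + 24*t*cos(7*pi*t/2)/(49*pi**2) - 4*sin(7*pi*t/2)/(7*pi) - 48*sin(7*pi*t/2)/(343*pi**3) + 16*cos(7*pi*t/2)/(49*pi**2); evaluating from -2 to 2: ∫_{-2}^{2} (3*t**2 + 4*t - 2) cos(7*pi*t/2) dt = (-64/(49*pi**2)) - (32/(49*pi**2)) = -96/(49*pi**2).
Hence a_7 = (1/2)·(-96/(49*pi**2)) = -48/(49*pi**2).

-48/(49*pi**2)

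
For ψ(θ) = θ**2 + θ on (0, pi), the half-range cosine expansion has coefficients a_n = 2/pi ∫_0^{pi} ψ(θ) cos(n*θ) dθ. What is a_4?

1/4

a_4 = 2/pi ∫_0^{pi} (θ**2 + θ) cos(4*θ) dθ.
Integrating by parts twice (tabular method), an antiderivative of (θ**2 + θ) cos(4*θ) is θ**2*sin(4*θ)/4 + θ*sin(4*θ)/4 + θ*cos(4*θ)/8 - sin(4*θ)/32 + cos(4*θ)/16; evaluating from 0 to pi: ∫_{0}^{pi} (θ**2 + θ) cos(4*θ) dθ = (1/16 + pi/8) - (1/16) = pi/8.
Hence a_4 = (2/pi)·(pi/8) = 1/4.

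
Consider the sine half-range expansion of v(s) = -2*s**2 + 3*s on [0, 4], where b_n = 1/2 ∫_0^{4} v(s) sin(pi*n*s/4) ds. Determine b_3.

8*(32 - 45*pi**2)/(27*pi**3)

b_3 = 1/2 ∫_0^{4} (-2*s**2 + 3*s) sin(3*pi*s/4) ds.
Integrating by parts twice (tabular method), an antiderivative of (-2*s**2 + 3*s) sin(3*pi*s/4) is 8*s**2*cos(3*pi*s/4)/(3*pi) - 64*s*sin(3*pi*s/4)/(9*pi**2) - 4*s*cos(3*pi*s/4)/pi + 16*sin(3*pi*s/4)/(3*pi**2) - 256*cos(3*pi*s/4)/(27*pi**3); evaluating from 0 to 4: ∫_{0}^{4} (-2*s**2 + 3*s) sin(3*pi*s/4) ds = (16*(16 - 45*pi**2)/(27*pi**3)) - (-256/(27*pi**3)) = 16*(32 - 45*pi**2)/(27*pi**3).
Hence b_3 = (1/2)·(16*(32 - 45*pi**2)/(27*pi**3)) = 8*(32 - 45*pi**2)/(27*pi**3).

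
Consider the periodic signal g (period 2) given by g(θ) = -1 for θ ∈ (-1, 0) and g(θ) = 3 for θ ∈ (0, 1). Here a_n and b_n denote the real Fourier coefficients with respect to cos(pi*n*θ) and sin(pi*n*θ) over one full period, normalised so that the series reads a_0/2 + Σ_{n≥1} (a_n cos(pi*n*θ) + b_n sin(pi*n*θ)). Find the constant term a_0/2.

a_0 = ∫_{-1}^{1} g(θ) dθ = 2.
So the constant term a_0/2 = 1.

1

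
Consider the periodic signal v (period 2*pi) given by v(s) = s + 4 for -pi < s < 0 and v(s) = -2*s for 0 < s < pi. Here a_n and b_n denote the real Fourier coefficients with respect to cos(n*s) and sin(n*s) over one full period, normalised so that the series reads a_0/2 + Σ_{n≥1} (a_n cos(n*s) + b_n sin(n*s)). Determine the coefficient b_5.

b_5 = 1/pi ∫_{-pi}^{pi} v(s) sin(5*s) ds.
Split the integral at the breakpoints.
Integrating by parts (boundary term plus one more integral), an antiderivative of (s + 4) sin(5*s) is -s*cos(5*s)/5 + sin(5*s)/25 - 4*cos(5*s)/5; evaluating from -pi to 0: ∫_{-pi}^{0} (s + 4) sin(5*s) ds = (-4/5) - (4/5 - pi/5) = -8/5 + pi/5.
Integrating by parts (boundary term plus one more integral), an antiderivative of (-2*s) sin(5*s) is 2*s*cos(5*s)/5 - 2*sin(5*s)/25; evaluating from 0 to pi: ∫_{0}^{pi} (-2*s) sin(5*s) ds = (-2*pi/5) - (0) = -2*pi/5.
Summing the pieces and multiplying by (1/pi) gives b_5 = (-8 - pi)/(5*pi).

(-8 - pi)/(5*pi)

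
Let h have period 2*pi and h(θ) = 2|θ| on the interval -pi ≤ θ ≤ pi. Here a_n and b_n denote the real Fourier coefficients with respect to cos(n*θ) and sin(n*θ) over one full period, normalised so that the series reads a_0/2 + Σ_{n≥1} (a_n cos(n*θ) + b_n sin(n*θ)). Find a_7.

a_7 = 1/pi ∫_{-pi}^{pi} h(θ) cos(7*θ) dθ.
h is even and cos(7*θ) is even, so the integrand is even and a_7 = 2/pi ∫_0^{pi} h(θ) cos(7*θ) dθ.
Integrating by parts (boundary term plus one more integral), an antiderivative of (2*θ) cos(7*θ) is 2*θ*sin(7*θ)/7 + 2*cos(7*θ)/49; evaluating from 0 to pi: ∫_{0}^{pi} (2*θ) cos(7*θ) dθ = (-2/49) - (2/49) = -4/49.
Hence a_7 = (2/pi)·(-4/49) = -8/(49*pi).

-8/(49*pi)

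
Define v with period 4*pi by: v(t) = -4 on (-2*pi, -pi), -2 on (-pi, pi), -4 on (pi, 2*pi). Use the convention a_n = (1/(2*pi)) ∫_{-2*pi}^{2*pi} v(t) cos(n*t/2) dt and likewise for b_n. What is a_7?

a_7 = (1/(2*pi)) ∫_{-2*pi}^{2*pi} v(t) cos(7*t/2) dt.
v is even and cos(7*t/2) is even, so the integrand is even and a_7 = 1/pi ∫_0^{2*pi} v(t) cos(7*t/2) dt.
Split the integral at the breakpoints.
Directly, an antiderivative of (-2) cos(7*t/2) is -4*sin(7*t/2)/7; evaluating from 0 to pi: ∫_{0}^{pi} (-2) cos(7*t/2) dt = (4/7) - (0) = 4/7.
Directly, an antiderivative of (-4) cos(7*t/2) is -8*sin(7*t/2)/7; evaluating from pi to 2*pi: ∫_{pi}^{2*pi} (-4) cos(7*t/2) dt = (0) - (8/7) = -8/7.
Summing the pieces and multiplying by (1/pi) gives a_7 = -4/(7*pi).

-4/(7*pi)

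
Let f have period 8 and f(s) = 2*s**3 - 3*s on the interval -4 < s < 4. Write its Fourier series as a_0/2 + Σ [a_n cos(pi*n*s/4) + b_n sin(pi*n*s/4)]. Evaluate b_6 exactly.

b_6 = 1/4 ∫_{-4}^{4} f(s) sin(3*pi*s/2) ds.
f is odd and sin(3*pi*s/2) is odd, so the integrand is even and b_6 = 1/2 ∫_0^{4} f(s) sin(3*pi*s/2) ds.
Integrating by parts three times (tabular method), an antiderivative of (2*s**3 - 3*s) sin(3*pi*s/2) is -4*s**3*cos(3*pi*s/2)/(3*pi) + 8*s**2*sin(3*pi*s/2)/(3*pi**2) + 32*s*cos(3*pi*s/2)/(9*pi**3) + 2*s*cos(3*pi*s/2)/pi - 4*sin(3*pi*s/2)/(3*pi**2) - 64*sin(3*pi*s/2)/(27*pi**4); evaluating from 0 to 4: ∫_{0}^{4} (2*s**3 - 3*s) sin(3*pi*s/2) ds = (8*(16 - 87*pi**2)/(9*pi**3)) - (0) = 8*(16 - 87*pi**2)/(9*pi**3).
Hence b_6 = (1/2)·(8*(16 - 87*pi**2)/(9*pi**3)) = 4*(16 - 87*pi**2)/(9*pi**3).

4*(16 - 87*pi**2)/(9*pi**3)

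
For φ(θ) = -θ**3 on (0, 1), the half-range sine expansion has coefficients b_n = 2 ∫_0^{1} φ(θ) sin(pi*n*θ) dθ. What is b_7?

b_7 = 2 ∫_0^{1} (-θ**3) sin(7*pi*θ) dθ.
Integrating by parts three times (tabular method), an antiderivative of (-θ**3) sin(7*pi*θ) is θ**3*cos(7*pi*θ)/(7*pi) - 3*θ**2*sin(7*pi*θ)/(49*pi**2) - 6*θ*cos(7*pi*θ)/(343*pi**3) + 6*sin(7*pi*θ)/(2401*pi**4); evaluating from 0 to 1: ∫_{0}^{1} (-θ**3) sin(7*pi*θ) dθ = ((6 - 49*pi**2)/(343*pi**3)) - (0) = (6 - 49*pi**2)/(343*pi**3).
Hence b_7 = 2·((6 - 49*pi**2)/(343*pi**3)) = 2*(6 - 49*pi**2)/(343*pi**3).

2*(6 - 49*pi**2)/(343*pi**3)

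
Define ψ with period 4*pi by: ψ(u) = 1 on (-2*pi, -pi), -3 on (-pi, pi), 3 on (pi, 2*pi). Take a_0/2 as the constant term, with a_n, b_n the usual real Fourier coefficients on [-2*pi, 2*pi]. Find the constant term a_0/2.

a_0 = (1/(2*pi)) ∫_{-2*pi}^{2*pi} ψ(u) du = (1/(2*pi)) · (-2*pi) = -1.
So the constant term a_0/2 = -1/2.

-1/2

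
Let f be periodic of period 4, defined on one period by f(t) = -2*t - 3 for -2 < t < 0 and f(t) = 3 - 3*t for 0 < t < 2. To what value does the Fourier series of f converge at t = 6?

-1

t = 6 differs from t = 2 by 1 full period(s), and the series is 4-periodic.
At t = 2 the one-sided limits are f(2^-) = -3 and f(2^+) = 1.
By Dirichlet's theorem the series converges to their average, [(-3) + (1)]/2 = -1.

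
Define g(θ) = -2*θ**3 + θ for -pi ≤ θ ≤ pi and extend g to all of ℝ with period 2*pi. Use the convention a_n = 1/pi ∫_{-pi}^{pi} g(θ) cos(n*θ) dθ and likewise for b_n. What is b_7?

b_7 = 1/pi ∫_{-pi}^{pi} g(θ) sin(7*θ) dθ.
g is odd and sin(7*θ) is odd, so the integrand is even and b_7 = 2/pi ∫_0^{pi} g(θ) sin(7*θ) dθ.
Integrating by parts three times (tabular method), an antiderivative of (-2*θ**3 + θ) sin(7*θ) is 2*θ**3*cos(7*θ)/7 - 6*θ**2*sin(7*θ)/49 - 61*θ*cos(7*θ)/343 + 61*sin(7*θ)/2401; evaluating from 0 to pi: ∫_{0}^{pi} (-2*θ**3 + θ) sin(7*θ) dθ = (pi*(61 - 98*pi**2)/343) - (0) = pi*(61 - 98*pi**2)/343.
Hence b_7 = (2/pi)·(pi*(61 - 98*pi**2)/343) = 122/343 - 4*pi**2/7.

122/343 - 4*pi**2/7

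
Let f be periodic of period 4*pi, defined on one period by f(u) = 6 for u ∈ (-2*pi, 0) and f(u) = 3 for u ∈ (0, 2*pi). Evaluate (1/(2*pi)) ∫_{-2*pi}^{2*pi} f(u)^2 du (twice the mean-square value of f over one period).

45

(1/(2*pi)) ∫_{-2*pi}^{2*pi} f(u)^2 du = (1/(2*pi)) · (90*pi) = 45.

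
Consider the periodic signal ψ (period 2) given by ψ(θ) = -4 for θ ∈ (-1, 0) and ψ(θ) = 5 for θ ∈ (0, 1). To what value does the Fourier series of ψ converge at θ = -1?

θ = -1 differs from θ = 1 by -1 full period(s), and the series is 2-periodic.
At θ = 1 the one-sided limits are ψ(1^-) = 5 and ψ(1^+) = -4.
By Dirichlet's theorem the series converges to their average, [(5) + (-4)]/2 = 1/2.

1/2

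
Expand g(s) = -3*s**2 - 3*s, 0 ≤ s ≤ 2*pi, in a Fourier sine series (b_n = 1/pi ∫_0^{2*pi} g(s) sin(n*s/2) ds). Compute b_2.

b_2 = 1/pi ∫_0^{2*pi} (-3*s**2 - 3*s) sin(s) ds.
Integrating by parts twice (tabular method), an antiderivative of (-3*s**2 - 3*s) sin(s) is 3*s**2*cos(s) - 6*s*sin(s) + 3*s*cos(s) - 3*sin(s) - 6*cos(s); evaluating from 0 to 2*pi: ∫_{0}^{2*pi} (-3*s**2 - 3*s) sin(s) ds = (-6 + 6*pi + 12*pi**2) - (-6) = 6*pi*(1 + 2*pi).
Hence b_2 = (1/pi)·(6*pi*(1 + 2*pi)) = 6 + 12*pi.

6 + 12*pi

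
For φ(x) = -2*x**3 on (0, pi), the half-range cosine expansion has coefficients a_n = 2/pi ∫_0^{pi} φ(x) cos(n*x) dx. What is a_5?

a_5 = 2/pi ∫_0^{pi} (-2*x**3) cos(5*x) dx.
Integrating by parts three times (tabular method), an antiderivative of (-2*x**3) cos(5*x) is -2*x**3*sin(5*x)/5 - 6*x**2*cos(5*x)/25 + 12*x*sin(5*x)/125 + 12*cos(5*x)/625; evaluating from 0 to pi: ∫_{0}^{pi} (-2*x**3) cos(5*x) dx = (-12/625 + 6*pi**2/25) - (12/625) = -24/625 + 6*pi**2/25.
Hence a_5 = (2/pi)·(-24/625 + 6*pi**2/25) = 12*(-4 + 25*pi**2)/(625*pi).

12*(-4 + 25*pi**2)/(625*pi)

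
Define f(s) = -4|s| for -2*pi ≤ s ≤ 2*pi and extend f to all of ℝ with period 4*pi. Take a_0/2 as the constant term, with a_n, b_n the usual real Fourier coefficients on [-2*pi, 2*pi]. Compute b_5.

0

b_5 = (1/(2*pi)) ∫_{-2*pi}^{2*pi} f(s) sin(5*s/2) ds.
f is even and sin(5*s/2) is odd, so the integrand is odd over a symmetric interval and the integral vanishes.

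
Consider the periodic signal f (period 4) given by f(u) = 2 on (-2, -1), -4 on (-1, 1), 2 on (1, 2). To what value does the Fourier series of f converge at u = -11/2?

u = -11/2 differs from u = -3/2 by -1 full period(s), and the series is 4-periodic.
f is continuous at u = -3/2 with value 2, so the series converges to 2 there.

2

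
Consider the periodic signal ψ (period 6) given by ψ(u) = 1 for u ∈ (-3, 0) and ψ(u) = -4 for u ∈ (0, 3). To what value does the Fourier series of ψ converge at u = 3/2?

ψ is continuous at u = 3/2 with value -4, so the series converges to -4 there.

-4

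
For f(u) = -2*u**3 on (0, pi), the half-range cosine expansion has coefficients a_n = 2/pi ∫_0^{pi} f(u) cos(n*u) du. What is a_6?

-pi/3

a_6 = 2/pi ∫_0^{pi} (-2*u**3) cos(6*u) du.
Integrating by parts three times (tabular method), an antiderivative of (-2*u**3) cos(6*u) is -u**3*sin(6*u)/3 - u**2*cos(6*u)/6 + u*sin(6*u)/18 + cos(6*u)/108; evaluating from 0 to pi: ∫_{0}^{pi} (-2*u**3) cos(6*u) du = (1/108 - pi**2/6) - (1/108) = -pi**2/6.
Hence a_6 = (2/pi)·(-pi**2/6) = -pi/3.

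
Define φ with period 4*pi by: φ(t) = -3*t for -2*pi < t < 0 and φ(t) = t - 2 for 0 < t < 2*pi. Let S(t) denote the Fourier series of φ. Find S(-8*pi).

t = -8*pi differs from t = 0 by -2 full period(s), and the series is 4*pi-periodic.
At t = 0 the one-sided limits are φ(0^-) = 0 and φ(0^+) = -2.
By Dirichlet's theorem the series converges to their average, [(0) + (-2)]/2 = -1.

-1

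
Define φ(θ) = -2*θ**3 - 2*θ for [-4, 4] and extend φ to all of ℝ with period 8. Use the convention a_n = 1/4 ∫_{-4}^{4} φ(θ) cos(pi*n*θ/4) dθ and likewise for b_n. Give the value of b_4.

b_4 = 1/4 ∫_{-4}^{4} φ(θ) sin(pi*θ) dθ.
φ is odd and sin(pi*θ) is odd, so the integrand is even and b_4 = 1/2 ∫_0^{4} φ(θ) sin(pi*θ) dθ.
Integrating by parts three times (tabular method), an antiderivative of (-2*θ**3 - 2*θ) sin(pi*θ) is 2*θ**3*cos(pi*θ)/pi - 6*θ**2*sin(pi*θ)/pi**2 - 12*θ*cos(pi*θ)/pi**3 + 2*θ*cos(pi*θ)/pi - 2*sin(pi*θ)/pi**2 + 12*sin(pi*θ)/pi**4; evaluating from 0 to 4: ∫_{0}^{4} (-2*θ**3 - 2*θ) sin(pi*θ) dθ = (-48/pi**3 + 136/pi) - (0) = -48/pi**3 + 136/pi.
Hence b_4 = (1/2)·(-48/pi**3 + 136/pi) = -24/pi**3 + 68/pi.

-24/pi**3 + 68/pi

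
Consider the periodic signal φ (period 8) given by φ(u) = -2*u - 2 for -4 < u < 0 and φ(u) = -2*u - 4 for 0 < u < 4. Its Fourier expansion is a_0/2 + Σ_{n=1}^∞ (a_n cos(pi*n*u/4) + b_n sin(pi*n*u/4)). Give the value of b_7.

-20/(7*pi)

b_7 = 1/4 ∫_{-4}^{4} φ(u) sin(7*pi*u/4) du.
Split the integral at the breakpoints.
Integrating by parts (boundary term plus one more integral), an antiderivative of (-2*u - 2) sin(7*pi*u/4) is 8*u*cos(7*pi*u/4)/(7*pi) - 32*sin(7*pi*u/4)/(49*pi**2) + 8*cos(7*pi*u/4)/(7*pi); evaluating from -4 to 0: ∫_{-4}^{0} (-2*u - 2) sin(7*pi*u/4) du = (8/(7*pi)) - (24/(7*pi)) = -16/(7*pi).
Integrating by parts (boundary term plus one more integral), an antiderivative of (-2*u - 4) sin(7*pi*u/4) is 8*u*cos(7*pi*u/4)/(7*pi) - 32*sin(7*pi*u/4)/(49*pi**2) + 16*cos(7*pi*u/4)/(7*pi); evaluating from 0 to 4: ∫_{0}^{4} (-2*u - 4) sin(7*pi*u/4) du = (-48/(7*pi)) - (16/(7*pi)) = -64/(7*pi).
Summing the pieces and multiplying by (1/4) gives b_7 = -20/(7*pi).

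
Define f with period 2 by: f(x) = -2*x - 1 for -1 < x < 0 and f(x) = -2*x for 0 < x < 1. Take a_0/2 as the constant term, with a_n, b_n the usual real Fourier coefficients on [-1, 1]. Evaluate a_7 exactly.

a_7 = ∫_{-1}^{1} f(x) cos(7*pi*x) dx.
Split the integral at the breakpoints.
Integrating by parts (boundary term plus one more integral), an antiderivative of (-2*x - 1) cos(7*pi*x) is -2*x*sin(7*pi*x)/(7*pi) - sin(7*pi*x)/(7*pi) - 2*cos(7*pi*x)/(49*pi**2); evaluating from -1 to 0: ∫_{-1}^{0} (-2*x - 1) cos(7*pi*x) dx = (-2/(49*pi**2)) - (2/(49*pi**2)) = -4/(49*pi**2).
Integrating by parts (boundary term plus one more integral), an antiderivative of (-2*x) cos(7*pi*x) is -2*x*sin(7*pi*x)/(7*pi) - 2*cos(7*pi*x)/(49*pi**2); evaluating from 0 to 1: ∫_{0}^{1} (-2*x) cos(7*pi*x) dx = (2/(49*pi**2)) - (-2/(49*pi**2)) = 4/(49*pi**2).
Summing the pieces gives a_7 = 0.

0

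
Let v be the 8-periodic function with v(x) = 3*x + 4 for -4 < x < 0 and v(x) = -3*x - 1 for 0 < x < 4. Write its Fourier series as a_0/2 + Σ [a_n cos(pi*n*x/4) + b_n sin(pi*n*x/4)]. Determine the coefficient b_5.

-2/pi

b_5 = 1/4 ∫_{-4}^{4} v(x) sin(5*pi*x/4) dx.
Split the integral at the breakpoints.
Integrating by parts (boundary term plus one more integral), an antiderivative of (3*x + 4) sin(5*pi*x/4) is -12*x*cos(5*pi*x/4)/(5*pi) + 48*sin(5*pi*x/4)/(25*pi**2) - 16*cos(5*pi*x/4)/(5*pi); evaluating from -4 to 0: ∫_{-4}^{0} (3*x + 4) sin(5*pi*x/4) dx = (-16/(5*pi)) - (-32/(5*pi)) = 16/(5*pi).
Integrating by parts (boundary term plus one more integral), an antiderivative of (-3*x - 1) sin(5*pi*x/4) is 12*x*cos(5*pi*x/4)/(5*pi) - 48*sin(5*pi*x/4)/(25*pi**2) + 4*cos(5*pi*x/4)/(5*pi); evaluating from 0 to 4: ∫_{0}^{4} (-3*x - 1) sin(5*pi*x/4) dx = (-52/(5*pi)) - (4/(5*pi)) = -56/(5*pi).
Summing the pieces and multiplying by (1/4) gives b_5 = -2/pi.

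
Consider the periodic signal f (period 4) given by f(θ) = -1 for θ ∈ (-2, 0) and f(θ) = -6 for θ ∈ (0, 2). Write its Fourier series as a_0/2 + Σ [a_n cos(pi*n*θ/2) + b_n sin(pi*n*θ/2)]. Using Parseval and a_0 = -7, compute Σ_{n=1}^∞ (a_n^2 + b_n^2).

25/2

Parseval: a_0^2/2 + Σ_{n≥1} (a_n^2+b_n^2) = 1/2 ∫_{-2}^{2} f(θ)^2 dθ = 37.
Subtract a_0^2/2 = 49/2: Σ (a_n^2+b_n^2) = 25/2.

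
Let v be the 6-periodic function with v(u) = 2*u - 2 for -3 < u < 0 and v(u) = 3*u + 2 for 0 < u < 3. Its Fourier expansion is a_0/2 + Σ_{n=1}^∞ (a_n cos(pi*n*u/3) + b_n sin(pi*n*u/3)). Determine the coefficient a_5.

a_5 = 1/3 ∫_{-3}^{3} v(u) cos(5*pi*u/3) du.
Split the integral at the breakpoints.
Integrating by parts (boundary term plus one more integral), an antiderivative of (2*u - 2) cos(5*pi*u/3) is 6*u*sin(5*pi*u/3)/(5*pi) - 6*sin(5*pi*u/3)/(5*pi) + 18*cos(5*pi*u/3)/(25*pi**2); evaluating from -3 to 0: ∫_{-3}^{0} (2*u - 2) cos(5*pi*u/3) du = (18/(25*pi**2)) - (-18/(25*pi**2)) = 36/(25*pi**2).
Integrating by parts (boundary term plus one more integral), an antiderivative of (3*u + 2) cos(5*pi*u/3) is 9*u*sin(5*pi*u/3)/(5*pi) + 6*sin(5*pi*u/3)/(5*pi) + 27*cos(5*pi*u/3)/(25*pi**2); evaluating from 0 to 3: ∫_{0}^{3} (3*u + 2) cos(5*pi*u/3) du = (-27/(25*pi**2)) - (27/(25*pi**2)) = -54/(25*pi**2).
Summing the pieces and multiplying by (1/3) gives a_5 = -6/(25*pi**2).

-6/(25*pi**2)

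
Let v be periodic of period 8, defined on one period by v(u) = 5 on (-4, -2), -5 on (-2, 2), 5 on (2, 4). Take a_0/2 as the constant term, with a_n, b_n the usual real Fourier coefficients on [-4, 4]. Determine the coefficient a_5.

-4/pi

a_5 = 1/4 ∫_{-4}^{4} v(u) cos(5*pi*u/4) du.
v is even and cos(5*pi*u/4) is even, so the integrand is even and a_5 = 1/2 ∫_0^{4} v(u) cos(5*pi*u/4) du.
Split the integral at the breakpoints.
Directly, an antiderivative of (-5) cos(5*pi*u/4) is -4*sin(5*pi*u/4)/pi; evaluating from 0 to 2: ∫_{0}^{2} (-5) cos(5*pi*u/4) du = (-4/pi) - (0) = -4/pi.
Directly, an antiderivative of (5) cos(5*pi*u/4) is 4*sin(5*pi*u/4)/pi; evaluating from 2 to 4: ∫_{2}^{4} (5) cos(5*pi*u/4) du = (0) - (4/pi) = -4/pi.
Summing the pieces and multiplying by (1/2) gives a_5 = -4/pi.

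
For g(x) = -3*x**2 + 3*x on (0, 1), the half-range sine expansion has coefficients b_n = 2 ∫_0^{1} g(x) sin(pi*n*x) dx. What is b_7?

b_7 = 2 ∫_0^{1} (-3*x**2 + 3*x) sin(7*pi*x) dx.
Integrating by parts twice (tabular method), an antiderivative of (-3*x**2 + 3*x) sin(7*pi*x) is 3*x**2*cos(7*pi*x)/(7*pi) - 6*x*sin(7*pi*x)/(49*pi**2) - 3*x*cos(7*pi*x)/(7*pi) + 3*sin(7*pi*x)/(49*pi**2) - 6*cos(7*pi*x)/(343*pi**3); evaluating from 0 to 1: ∫_{0}^{1} (-3*x**2 + 3*x) sin(7*pi*x) dx = (6/(343*pi**3)) - (-6/(343*pi**3)) = 12/(343*pi**3).
Hence b_7 = 2·(12/(343*pi**3)) = 24/(343*pi**3).

24/(343*pi**3)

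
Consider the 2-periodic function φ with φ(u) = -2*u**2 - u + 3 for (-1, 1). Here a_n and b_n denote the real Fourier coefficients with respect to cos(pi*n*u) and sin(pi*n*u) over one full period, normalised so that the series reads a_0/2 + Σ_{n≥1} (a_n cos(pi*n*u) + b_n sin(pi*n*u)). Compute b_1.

b_1 = ∫_{-1}^{1} φ(u) sin(pi*u) du.
Integrating by parts twice (tabular method), an antiderivative of (-2*u**2 - u + 3) sin(pi*u) is 2*u**2*cos(pi*u)/pi - 4*u*sin(pi*u)/pi**2 + u*cos(pi*u)/pi - sin(pi*u)/pi**2 - 3*cos(pi*u)/pi - 4*cos(pi*u)/pi**3; evaluating from -1 to 1: ∫_{-1}^{1} (-2*u**2 - u + 3) sin(pi*u) du = (4/pi**3) - (4/pi**3 + 2/pi) = -2/pi.
Hence b_1 = -2/pi.

-2/pi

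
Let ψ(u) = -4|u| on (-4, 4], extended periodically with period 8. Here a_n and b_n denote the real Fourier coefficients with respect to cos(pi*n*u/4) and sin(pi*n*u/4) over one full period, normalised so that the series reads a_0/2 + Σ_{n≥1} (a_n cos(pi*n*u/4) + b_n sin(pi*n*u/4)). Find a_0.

-16

a_0 = 1/4 ∫_{-4}^{4} ψ(u) du = 1/4 · (-64) = -16.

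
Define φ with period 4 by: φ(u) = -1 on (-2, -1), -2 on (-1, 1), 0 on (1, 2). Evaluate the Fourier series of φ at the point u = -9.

u = -9 differs from u = -1 by -2 full period(s), and the series is 4-periodic.
At u = -1 the one-sided limits are φ(-1^-) = -1 and φ(-1^+) = -2.
By Dirichlet's theorem the series converges to their average, [(-1) + (-2)]/2 = -3/2.

-3/2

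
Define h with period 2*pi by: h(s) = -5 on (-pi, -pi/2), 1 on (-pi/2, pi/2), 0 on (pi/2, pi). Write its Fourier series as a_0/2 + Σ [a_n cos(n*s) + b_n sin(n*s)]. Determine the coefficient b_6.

b_6 = 1/pi ∫_{-pi}^{pi} h(s) sin(6*s) ds.
Split the integral at the breakpoints.
Directly, an antiderivative of (-5) sin(6*s) is 5*cos(6*s)/6; evaluating from -pi to -pi/2: ∫_{-pi}^{-pi/2} (-5) sin(6*s) ds = (-5/6) - (5/6) = -5/3.
Directly, an antiderivative of (1) sin(6*s) is -cos(6*s)/6; evaluating from -pi/2 to pi/2: ∫_{-pi/2}^{pi/2} (1) sin(6*s) ds = (1/6) - (1/6) = 0.
∫_{pi/2}^{pi} (0) sin(6*s) ds = 0.
Summing the pieces and multiplying by (1/pi) gives b_6 = -5/(3*pi).

-5/(3*pi)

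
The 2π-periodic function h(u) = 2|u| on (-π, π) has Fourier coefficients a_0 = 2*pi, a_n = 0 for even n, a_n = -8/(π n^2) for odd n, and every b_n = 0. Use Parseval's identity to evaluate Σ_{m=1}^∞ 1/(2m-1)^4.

pi**4/96

Parseval: a_0^2/2 + Σ a_n^2 = (1/π) ∫_{-π}^{π} h(u)^2 du = 8*pi**2/3.
Subtract a_0^2/2 = 2*pi**2: Σ a_n^2 = 2*pi**2/3.
Only odd n contribute, with a_n^2 = 64/(π^2 n^4), so Σ_{m≥1} 1/(2m-1)^4 = π^2·(2*pi**2/3)/64 = pi**4/96.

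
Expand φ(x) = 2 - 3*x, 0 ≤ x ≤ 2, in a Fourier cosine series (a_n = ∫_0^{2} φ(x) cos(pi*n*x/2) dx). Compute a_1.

24/pi**2

a_1 = ∫_0^{2} (2 - 3*x) cos(pi*x/2) dx.
Integrating by parts (boundary term plus one more integral), an antiderivative of (2 - 3*x) cos(pi*x/2) is -6*x*sin(pi*x/2)/pi + 4*sin(pi*x/2)/pi - 12*cos(pi*x/2)/pi**2; evaluating from 0 to 2: ∫_{0}^{2} (2 - 3*x) cos(pi*x/2) dx = (12/pi**2) - (-12/pi**2) = 24/pi**2.
Hence a_1 = 24/pi**2.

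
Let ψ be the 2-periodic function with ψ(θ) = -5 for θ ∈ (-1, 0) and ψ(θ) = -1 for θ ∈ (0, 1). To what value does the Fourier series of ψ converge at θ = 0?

At θ = 0 the one-sided limits are ψ(0^-) = -5 and ψ(0^+) = -1.
By Dirichlet's theorem the series converges to their average, [(-5) + (-1)]/2 = -3.

-3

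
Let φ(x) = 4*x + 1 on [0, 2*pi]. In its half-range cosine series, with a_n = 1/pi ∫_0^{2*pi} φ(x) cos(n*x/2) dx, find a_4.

a_4 = 1/pi ∫_0^{2*pi} (4*x + 1) cos(2*x) dx.
Integrating by parts (boundary term plus one more integral), an antiderivative of (4*x + 1) cos(2*x) is 2*x*sin(2*x) + sin(2*x)/2 + cos(2*x); evaluating from 0 to 2*pi: ∫_{0}^{2*pi} (4*x + 1) cos(2*x) dx = (1) - (1) = 0.
Hence a_4 = (1/pi)·(0) = 0.

0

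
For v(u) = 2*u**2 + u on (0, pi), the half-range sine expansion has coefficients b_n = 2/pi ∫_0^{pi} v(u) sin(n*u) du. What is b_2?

b_2 = 2/pi ∫_0^{pi} (2*u**2 + u) sin(2*u) du.
Integrating by parts twice (tabular method), an antiderivative of (2*u**2 + u) sin(2*u) is -u**2*cos(2*u) + u*sin(2*u) - u*cos(2*u)/2 + sin(2*u)/4 + cos(2*u)/2; evaluating from 0 to pi: ∫_{0}^{pi} (2*u**2 + u) sin(2*u) du = (-pi**2 - pi/2 + 1/2) - (1/2) = -pi*(1/2 + pi).
Hence b_2 = (2/pi)·(-pi*(1/2 + pi)) = -2*pi - 1.

-2*pi - 1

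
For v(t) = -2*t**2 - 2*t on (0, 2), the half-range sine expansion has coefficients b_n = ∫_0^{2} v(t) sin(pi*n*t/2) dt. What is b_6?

4/pi

b_6 = ∫_0^{2} (-2*t**2 - 2*t) sin(3*pi*t) dt.
Integrating by parts twice (tabular method), an antiderivative of (-2*t**2 - 2*t) sin(3*pi*t) is 2*t**2*cos(3*pi*t)/(3*pi) - 4*t*sin(3*pi*t)/(9*pi**2) + 2*t*cos(3*pi*t)/(3*pi) - 2*sin(3*pi*t)/(9*pi**2) - 4*cos(3*pi*t)/(27*pi**3); evaluating from 0 to 2: ∫_{0}^{2} (-2*t**2 - 2*t) sin(3*pi*t) dt = (-4/(27*pi**3) + 4/pi) - (-4/(27*pi**3)) = 4/pi.
Hence b_6 = 4/pi.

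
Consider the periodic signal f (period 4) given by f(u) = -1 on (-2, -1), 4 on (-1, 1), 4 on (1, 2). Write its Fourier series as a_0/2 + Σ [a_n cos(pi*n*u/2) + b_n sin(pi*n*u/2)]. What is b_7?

b_7 = 1/2 ∫_{-2}^{2} f(u) sin(7*pi*u/2) du.
Split the integral at the breakpoints.
Directly, an antiderivative of (-1) sin(7*pi*u/2) is 2*cos(7*pi*u/2)/(7*pi); evaluating from -2 to -1: ∫_{-2}^{-1} (-1) sin(7*pi*u/2) du = (0) - (-2/(7*pi)) = 2/(7*pi).
Directly, an antiderivative of (4) sin(7*pi*u/2) is -8*cos(7*pi*u/2)/(7*pi); evaluating from -1 to 1: ∫_{-1}^{1} (4) sin(7*pi*u/2) du = (0) - (0) = 0.
Directly, an antiderivative of (4) sin(7*pi*u/2) is -8*cos(7*pi*u/2)/(7*pi); evaluating from 1 to 2: ∫_{1}^{2} (4) sin(7*pi*u/2) du = (8/(7*pi)) - (0) = 8/(7*pi).
Summing the pieces and multiplying by (1/2) gives b_7 = 5/(7*pi).

5/(7*pi)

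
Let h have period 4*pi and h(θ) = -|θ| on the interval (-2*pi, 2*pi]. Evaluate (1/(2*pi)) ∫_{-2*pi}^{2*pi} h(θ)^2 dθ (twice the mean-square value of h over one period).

(1/(2*pi)) ∫_{-2*pi}^{2*pi} h(θ)^2 dθ = (1/(2*pi)) · (16*pi**3/3) = 8*pi**2/3.

8*pi**2/3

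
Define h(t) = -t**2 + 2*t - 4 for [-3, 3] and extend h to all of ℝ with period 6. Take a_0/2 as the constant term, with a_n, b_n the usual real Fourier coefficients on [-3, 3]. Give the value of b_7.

b_7 = 1/3 ∫_{-3}^{3} h(t) sin(7*pi*t/3) dt.
Integrating by parts twice (tabular method), an antiderivative of (-t**2 + 2*t - 4) sin(7*pi*t/3) is 3*t**2*cos(7*pi*t/3)/(7*pi) - 18*t*sin(7*pi*t/3)/(49*pi**2) - 6*t*cos(7*pi*t/3)/(7*pi) + 18*sin(7*pi*t/3)/(49*pi**2) - 54*cos(7*pi*t/3)/(343*pi**3) + 12*cos(7*pi*t/3)/(7*pi); evaluating from -3 to 3: ∫_{-3}^{3} (-t**2 + 2*t - 4) sin(7*pi*t/3) dt = (-3/pi + 54/(343*pi**3)) - (3*(18 - 931*pi**2)/(343*pi**3)) = 36/(7*pi).
Hence b_7 = (1/3)·(36/(7*pi)) = 12/(7*pi).

12/(7*pi)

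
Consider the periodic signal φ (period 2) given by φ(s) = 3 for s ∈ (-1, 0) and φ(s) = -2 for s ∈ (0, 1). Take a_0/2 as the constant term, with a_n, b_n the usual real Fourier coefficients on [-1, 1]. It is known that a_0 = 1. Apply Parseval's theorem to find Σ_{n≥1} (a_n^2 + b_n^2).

Parseval: a_0^2/2 + Σ_{n≥1} (a_n^2+b_n^2) = ∫_{-1}^{1} φ(s)^2 ds = 13.
Subtract a_0^2/2 = 1/2: Σ (a_n^2+b_n^2) = 25/2.

25/2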